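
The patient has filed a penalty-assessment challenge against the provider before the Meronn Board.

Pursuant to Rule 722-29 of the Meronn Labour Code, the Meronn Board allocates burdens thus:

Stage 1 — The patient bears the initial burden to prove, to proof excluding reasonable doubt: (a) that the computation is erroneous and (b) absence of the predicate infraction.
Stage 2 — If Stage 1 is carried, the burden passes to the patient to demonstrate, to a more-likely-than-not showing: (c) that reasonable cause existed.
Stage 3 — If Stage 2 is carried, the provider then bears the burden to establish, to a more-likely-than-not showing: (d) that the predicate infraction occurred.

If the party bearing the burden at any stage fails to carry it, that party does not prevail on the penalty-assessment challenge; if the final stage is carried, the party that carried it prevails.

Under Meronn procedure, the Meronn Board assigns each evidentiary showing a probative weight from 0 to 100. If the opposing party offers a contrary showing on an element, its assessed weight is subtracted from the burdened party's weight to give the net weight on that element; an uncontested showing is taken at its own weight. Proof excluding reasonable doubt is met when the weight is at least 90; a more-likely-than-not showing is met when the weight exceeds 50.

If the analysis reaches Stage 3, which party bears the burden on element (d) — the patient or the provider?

Stage 3's rule assigns the burden to the provider (to a more-likely-than-not showing).

provider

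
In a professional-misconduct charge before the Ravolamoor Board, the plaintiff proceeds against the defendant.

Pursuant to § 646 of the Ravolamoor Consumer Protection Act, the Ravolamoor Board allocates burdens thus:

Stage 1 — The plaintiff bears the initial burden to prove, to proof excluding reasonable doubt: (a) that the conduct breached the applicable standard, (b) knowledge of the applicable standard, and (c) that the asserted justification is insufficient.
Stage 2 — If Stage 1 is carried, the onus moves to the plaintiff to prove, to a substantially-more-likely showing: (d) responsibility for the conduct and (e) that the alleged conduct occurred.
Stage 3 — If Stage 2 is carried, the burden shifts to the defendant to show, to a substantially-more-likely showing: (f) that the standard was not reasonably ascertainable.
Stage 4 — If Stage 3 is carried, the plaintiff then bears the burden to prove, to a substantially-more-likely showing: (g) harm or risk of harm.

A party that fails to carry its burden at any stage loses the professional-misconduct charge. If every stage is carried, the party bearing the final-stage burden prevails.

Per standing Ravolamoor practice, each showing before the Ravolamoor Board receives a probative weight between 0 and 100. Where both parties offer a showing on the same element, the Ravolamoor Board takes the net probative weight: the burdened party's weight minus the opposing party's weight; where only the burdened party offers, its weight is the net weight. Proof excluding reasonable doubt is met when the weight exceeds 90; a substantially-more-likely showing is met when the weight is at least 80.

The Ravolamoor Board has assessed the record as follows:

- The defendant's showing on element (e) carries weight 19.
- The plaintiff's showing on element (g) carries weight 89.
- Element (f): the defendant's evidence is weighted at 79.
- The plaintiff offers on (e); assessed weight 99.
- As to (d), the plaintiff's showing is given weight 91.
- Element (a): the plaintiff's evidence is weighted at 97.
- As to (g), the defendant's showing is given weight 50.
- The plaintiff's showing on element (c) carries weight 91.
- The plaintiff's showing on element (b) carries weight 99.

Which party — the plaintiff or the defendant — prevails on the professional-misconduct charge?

Stage 1 (plaintiff, proof excluding reasonable doubt, weight exceeds 90): (a) 97 > 90 — meets; (b) 99 > 90 — meets; (c) 91 > 90 — meets.
  Stage 1 is satisfied; the plaintiff continues to bear the burden.
Stage 2 (plaintiff, a substantially-more-likely showing, weight is at least 80): (d) 91 ≥ 80 — meets; (e) net 99−19=80 ≥ 80 — meets.
  Stage 2 carried; the burden shifts to the defendant.
Stage 3 (defendant, a substantially-more-likely showing, weight is at least 80): (f) 79 < 80 — fails.
  Stage 3 not carried; the defendant fails its burden.
The plaintiff prevails.

plaintiff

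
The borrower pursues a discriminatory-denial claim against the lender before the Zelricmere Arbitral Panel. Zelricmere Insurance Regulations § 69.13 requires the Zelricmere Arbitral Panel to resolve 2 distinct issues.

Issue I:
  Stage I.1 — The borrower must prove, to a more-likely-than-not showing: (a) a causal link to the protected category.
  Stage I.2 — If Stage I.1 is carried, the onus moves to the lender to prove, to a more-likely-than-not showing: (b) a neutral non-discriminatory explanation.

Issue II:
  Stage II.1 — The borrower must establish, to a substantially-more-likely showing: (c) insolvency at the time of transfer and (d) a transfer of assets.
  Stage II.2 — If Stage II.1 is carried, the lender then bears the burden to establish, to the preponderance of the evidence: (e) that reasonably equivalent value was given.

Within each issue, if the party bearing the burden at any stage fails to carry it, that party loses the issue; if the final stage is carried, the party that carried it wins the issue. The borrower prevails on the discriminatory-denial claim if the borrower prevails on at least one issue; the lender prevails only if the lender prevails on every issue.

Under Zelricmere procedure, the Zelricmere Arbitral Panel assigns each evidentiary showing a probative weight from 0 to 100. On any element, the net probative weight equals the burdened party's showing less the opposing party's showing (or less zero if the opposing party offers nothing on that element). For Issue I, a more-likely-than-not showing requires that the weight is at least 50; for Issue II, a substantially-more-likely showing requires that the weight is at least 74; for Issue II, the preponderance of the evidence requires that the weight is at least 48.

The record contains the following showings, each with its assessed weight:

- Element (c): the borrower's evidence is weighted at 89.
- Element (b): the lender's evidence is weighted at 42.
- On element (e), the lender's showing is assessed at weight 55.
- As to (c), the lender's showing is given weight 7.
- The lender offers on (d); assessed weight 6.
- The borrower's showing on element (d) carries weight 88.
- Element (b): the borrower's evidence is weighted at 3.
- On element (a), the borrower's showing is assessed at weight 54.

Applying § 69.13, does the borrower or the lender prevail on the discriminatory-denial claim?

— Issue I —
Stage I.1 — burden on borrower; standard: a more-likely-than-not showing (weight is at least 50).
    (a): 54 ≥ 50 [met]
  All elements met. The burden passes to the lender.
Stage I.2 — burden on lender; standard: a more-likely-than-not showing (weight is at least 50).
    (b): 42 − 3 = 39 < 50 [not met]
  The lender does not carry Stage I.2.
So the borrower prevails on this issue.
— Issue II —
Stage II.1 (borrower, a substantially-more-likely showing, weight is at least 74): (c) net 89−7=82 ≥ 74 — meets; (d) net 88−6=82 ≥ 74 — meets.
  Stage II.1 is satisfied; the onus moves to the lender.
Stage II.2 (lender, the preponderance of the evidence, weight is at least 48): (e) 55 ≥ 48 — meets.
  Stage II.2 carried; the final stage is satisfied.
With every stage satisfied, the lender prevails on this issue.
Per-issue: Issue I → borrower; Issue II → lender. The borrower must prevail on at least one issue; overall, the borrower prevails.

borrower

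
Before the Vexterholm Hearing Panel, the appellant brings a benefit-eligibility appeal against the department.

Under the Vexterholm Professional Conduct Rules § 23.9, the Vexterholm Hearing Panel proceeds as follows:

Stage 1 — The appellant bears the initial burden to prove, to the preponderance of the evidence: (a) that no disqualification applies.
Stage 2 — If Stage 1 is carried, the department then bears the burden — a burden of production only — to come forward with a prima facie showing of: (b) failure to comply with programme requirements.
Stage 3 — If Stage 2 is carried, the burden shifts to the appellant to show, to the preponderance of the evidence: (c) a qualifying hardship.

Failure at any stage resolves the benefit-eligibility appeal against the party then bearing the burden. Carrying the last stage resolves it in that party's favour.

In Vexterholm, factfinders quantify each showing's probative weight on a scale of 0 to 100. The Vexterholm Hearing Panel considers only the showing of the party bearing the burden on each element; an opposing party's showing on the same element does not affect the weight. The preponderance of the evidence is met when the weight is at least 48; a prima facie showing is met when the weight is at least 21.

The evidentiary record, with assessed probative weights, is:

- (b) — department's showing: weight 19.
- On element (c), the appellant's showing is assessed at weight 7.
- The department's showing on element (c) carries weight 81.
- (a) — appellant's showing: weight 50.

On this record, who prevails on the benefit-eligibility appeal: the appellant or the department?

appellant

Stage 1 (appellant, the preponderance of the evidence, weight is at least 48): (a) 50 ≥ 48 — meets.
  Stage 1 carried; the burden shifts to the department.
Stage 2 (department, a prima facie showing, weight is at least 21): (b) 19 < 21 — fails.
  The department does not carry Stage 2.
So the appellant prevails.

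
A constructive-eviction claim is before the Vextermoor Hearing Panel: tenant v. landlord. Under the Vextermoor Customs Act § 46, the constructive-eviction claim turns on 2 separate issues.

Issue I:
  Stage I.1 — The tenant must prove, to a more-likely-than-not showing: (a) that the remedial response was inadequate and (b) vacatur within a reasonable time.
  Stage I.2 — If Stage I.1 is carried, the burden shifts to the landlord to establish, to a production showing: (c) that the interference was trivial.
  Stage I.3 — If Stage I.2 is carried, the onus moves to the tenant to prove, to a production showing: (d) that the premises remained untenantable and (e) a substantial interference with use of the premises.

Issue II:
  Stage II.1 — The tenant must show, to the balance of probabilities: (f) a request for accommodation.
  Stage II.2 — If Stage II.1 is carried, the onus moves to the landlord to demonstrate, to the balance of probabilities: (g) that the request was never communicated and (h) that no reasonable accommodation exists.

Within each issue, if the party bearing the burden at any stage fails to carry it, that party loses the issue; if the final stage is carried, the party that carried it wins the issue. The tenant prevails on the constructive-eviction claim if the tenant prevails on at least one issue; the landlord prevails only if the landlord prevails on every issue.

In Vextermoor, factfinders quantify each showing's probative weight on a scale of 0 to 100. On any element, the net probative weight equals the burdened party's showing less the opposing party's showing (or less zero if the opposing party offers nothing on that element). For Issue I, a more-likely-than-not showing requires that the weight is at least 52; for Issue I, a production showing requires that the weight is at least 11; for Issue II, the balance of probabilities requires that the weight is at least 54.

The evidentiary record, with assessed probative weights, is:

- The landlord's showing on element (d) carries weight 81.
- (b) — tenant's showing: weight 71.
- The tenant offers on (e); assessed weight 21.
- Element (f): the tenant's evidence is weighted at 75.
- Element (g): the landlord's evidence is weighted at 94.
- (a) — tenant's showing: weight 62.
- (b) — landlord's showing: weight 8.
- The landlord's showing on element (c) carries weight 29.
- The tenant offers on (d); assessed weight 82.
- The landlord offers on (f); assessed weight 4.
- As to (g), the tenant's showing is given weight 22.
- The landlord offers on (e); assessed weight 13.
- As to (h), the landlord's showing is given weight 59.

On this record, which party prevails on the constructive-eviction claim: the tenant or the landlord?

— Issue I —
Stage I.1 (tenant, a more-likely-than-not showing, weight is at least 52): (a) 62 ≥ 52 — meets; (b) net 71−8=63 ≥ 52 — meets.
  Stage I.1 carried; the burden shifts to the landlord.
Stage I.2 (landlord, a production showing, weight is at least 11): (c) 29 ≥ 11 — meets.
  The landlord carries Stage I.2; the tenant now bears the burden.
Stage I.3 (tenant, a production showing, weight is at least 11): (d) net 82−81=1 < 11 — fails; (e) net 21−13=8 < 11 — fails.
  The tenant does not carry Stage I.3.
So the landlord prevails on this issue.
— Issue II —
Stage II.1 — burden on tenant; standard: the balance of probabilities (weight is at least 54).
    (f): 75 − 4 = 71 ≥ 54 [met]
  Stage II.1 carried; the burden shifts to the landlord.
Stage II.2 — burden on landlord; standard: the balance of probabilities (weight is at least 54).
    (g): 94 − 22 = 72 ≥ 54 [met]
    (h): 59 ≥ 54 [met]
  All elements met at the final stage.
With every stage satisfied, the landlord prevails on this issue.
Per-issue: Issue I → landlord; Issue II → landlord. The tenant must prevail on at least one issue; overall, the landlord prevails.

landlord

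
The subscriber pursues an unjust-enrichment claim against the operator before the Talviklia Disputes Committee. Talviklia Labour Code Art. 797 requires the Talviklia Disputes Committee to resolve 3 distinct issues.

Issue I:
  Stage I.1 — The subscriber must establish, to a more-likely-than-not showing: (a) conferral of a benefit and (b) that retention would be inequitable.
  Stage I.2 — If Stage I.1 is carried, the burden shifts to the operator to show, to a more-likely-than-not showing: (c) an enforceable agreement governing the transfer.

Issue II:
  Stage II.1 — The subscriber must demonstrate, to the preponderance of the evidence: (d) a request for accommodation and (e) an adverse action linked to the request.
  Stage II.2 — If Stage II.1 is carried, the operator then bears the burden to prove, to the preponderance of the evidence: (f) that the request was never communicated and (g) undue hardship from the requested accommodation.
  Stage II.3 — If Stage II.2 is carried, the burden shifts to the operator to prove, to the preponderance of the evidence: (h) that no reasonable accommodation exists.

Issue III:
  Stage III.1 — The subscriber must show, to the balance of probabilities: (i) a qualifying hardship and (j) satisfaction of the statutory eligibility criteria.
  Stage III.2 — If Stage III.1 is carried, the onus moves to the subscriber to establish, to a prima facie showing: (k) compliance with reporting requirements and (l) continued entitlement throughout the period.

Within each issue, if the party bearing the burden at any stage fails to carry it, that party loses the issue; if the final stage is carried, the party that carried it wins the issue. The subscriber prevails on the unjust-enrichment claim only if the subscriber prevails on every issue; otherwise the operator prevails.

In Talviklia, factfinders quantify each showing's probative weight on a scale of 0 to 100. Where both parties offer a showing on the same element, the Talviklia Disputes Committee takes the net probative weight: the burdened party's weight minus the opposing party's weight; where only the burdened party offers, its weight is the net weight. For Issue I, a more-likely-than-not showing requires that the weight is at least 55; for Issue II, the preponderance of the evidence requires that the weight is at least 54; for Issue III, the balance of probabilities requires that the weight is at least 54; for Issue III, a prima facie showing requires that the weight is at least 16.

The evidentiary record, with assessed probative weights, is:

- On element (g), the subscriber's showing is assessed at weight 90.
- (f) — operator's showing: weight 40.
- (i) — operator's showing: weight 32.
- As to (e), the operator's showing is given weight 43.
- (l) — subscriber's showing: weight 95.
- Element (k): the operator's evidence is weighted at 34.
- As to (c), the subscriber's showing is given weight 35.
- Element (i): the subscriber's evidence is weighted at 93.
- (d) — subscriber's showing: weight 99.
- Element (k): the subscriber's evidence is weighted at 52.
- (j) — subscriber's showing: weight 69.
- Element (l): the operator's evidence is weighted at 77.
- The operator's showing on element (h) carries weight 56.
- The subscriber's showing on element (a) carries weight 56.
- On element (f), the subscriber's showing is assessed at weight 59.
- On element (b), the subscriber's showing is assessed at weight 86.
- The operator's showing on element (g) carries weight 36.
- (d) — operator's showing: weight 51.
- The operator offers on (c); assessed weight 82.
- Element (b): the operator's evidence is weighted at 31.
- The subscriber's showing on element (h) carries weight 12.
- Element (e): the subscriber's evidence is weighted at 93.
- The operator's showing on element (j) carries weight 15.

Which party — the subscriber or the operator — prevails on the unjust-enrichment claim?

— Issue I —
Stage I.1 (subscriber, a more-likely-than-not showing, weight is at least 55): (a) 56 ≥ 55 — meets; (b) net 86−31=55 ≥ 55 — meets.
  Stage I.1 is satisfied; the onus moves to the operator.
Stage I.2 (operator, a more-likely-than-not showing, weight is at least 55): (c) net 82−35=47 < 55 — fails.
  Stage I.2 not carried; the operator fails its burden.
The analysis ends at Stage I.2; the subscriber prevails on this issue.
— Issue II —
Stage II.1 (subscriber, the preponderance of the evidence, weight is at least 54): (d) net 99−51=48 < 54 — fails; (e) net 93−43=50 < 54 — fails.
  Stage II.1 not carried; the subscriber fails its burden.
The operator prevails on this issue.
— Issue III —
Stage III.1 (subscriber, the balance of probabilities, weight is at least 54): (i) net 93−32=61 ≥ 54 — meets; (j) net 69−15=54 ≥ 54 — meets.
  Stage III.1 is satisfied; the subscriber continues to bear the burden.
Stage III.2 (subscriber, a prima facie showing, weight is at least 16): (k) net 52−34=18 ≥ 16 — meets; (l) net 95−77=18 ≥ 16 — meets.
  Stage III.2 carried; the final stage is satisfied.
All stages carried — the subscriber prevails on this issue.
Per-issue: Issue I → subscriber; Issue II → operator; Issue III → subscriber. The subscriber must prevail on every issue; overall, the operator prevails.

operator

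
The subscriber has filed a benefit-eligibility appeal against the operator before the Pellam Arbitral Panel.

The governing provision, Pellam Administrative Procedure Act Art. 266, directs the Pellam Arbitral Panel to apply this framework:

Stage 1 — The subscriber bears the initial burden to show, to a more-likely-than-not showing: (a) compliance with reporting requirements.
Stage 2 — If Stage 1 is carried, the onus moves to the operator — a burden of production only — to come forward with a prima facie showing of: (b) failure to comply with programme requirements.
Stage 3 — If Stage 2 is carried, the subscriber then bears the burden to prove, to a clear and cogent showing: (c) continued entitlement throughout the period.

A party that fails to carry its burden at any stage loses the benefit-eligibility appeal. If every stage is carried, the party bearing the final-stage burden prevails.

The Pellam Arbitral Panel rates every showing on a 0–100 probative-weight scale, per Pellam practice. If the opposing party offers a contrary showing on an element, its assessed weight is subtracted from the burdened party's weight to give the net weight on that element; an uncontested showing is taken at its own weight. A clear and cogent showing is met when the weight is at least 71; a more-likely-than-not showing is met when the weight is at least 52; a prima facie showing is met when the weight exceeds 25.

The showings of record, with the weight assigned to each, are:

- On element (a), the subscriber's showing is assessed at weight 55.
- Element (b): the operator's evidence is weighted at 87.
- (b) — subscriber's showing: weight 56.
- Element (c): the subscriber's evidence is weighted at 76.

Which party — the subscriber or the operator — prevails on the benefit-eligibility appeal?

Stage 1 — burden on subscriber; standard: a more-likely-than-not showing (weight is at least 52).
    (a): 55 ≥ 52 [met]
  All elements met. The burden passes to the operator.
Stage 2 — burden on operator; standard: a prima facie showing (weight exceeds 25).
    (b): 87 − 56 = 31 > 25 [met]
  All elements met. The burden passes to the subscriber.
Stage 3 — burden on subscriber; standard: a clear and cogent showing (weight is at least 71).
    (c): 76 ≥ 71 [met]
  All elements met at the final stage.
All stages carried — the subscriber prevails.

subscriber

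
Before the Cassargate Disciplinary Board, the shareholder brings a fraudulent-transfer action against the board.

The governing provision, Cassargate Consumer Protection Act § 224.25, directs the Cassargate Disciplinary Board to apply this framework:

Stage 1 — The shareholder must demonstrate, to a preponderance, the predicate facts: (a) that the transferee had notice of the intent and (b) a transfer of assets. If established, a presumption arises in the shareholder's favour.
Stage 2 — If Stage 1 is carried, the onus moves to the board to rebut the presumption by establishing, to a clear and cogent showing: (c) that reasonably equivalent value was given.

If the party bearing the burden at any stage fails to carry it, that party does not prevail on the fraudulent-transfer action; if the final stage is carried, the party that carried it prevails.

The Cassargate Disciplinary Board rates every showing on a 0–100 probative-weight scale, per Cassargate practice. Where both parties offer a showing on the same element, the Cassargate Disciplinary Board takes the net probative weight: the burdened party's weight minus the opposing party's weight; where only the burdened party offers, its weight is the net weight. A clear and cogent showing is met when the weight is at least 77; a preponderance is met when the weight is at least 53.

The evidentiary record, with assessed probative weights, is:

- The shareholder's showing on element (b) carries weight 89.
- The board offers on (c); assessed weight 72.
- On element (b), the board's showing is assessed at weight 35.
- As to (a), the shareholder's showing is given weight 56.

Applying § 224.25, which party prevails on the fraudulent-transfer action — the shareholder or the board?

shareholder

At Stage 1 the shareholder must meet a preponderance (weight is at least 53): on (a) the weight is 56, ≥ 53, so (a) meets the standard; on (b) the weight is 89 less the opposing 35 gives net 54, which does reach 53, so (b) meets the standard.
  Stage 1 carried; the burden shifts to the board.
At Stage 2 the board must meet a clear and cogent showing (weight is at least 77): on (c) the weight is 72, < 77, so (c) does not meet the standard.
  Not every element is met, so the board fails to carry Stage 2.
So the shareholder prevails.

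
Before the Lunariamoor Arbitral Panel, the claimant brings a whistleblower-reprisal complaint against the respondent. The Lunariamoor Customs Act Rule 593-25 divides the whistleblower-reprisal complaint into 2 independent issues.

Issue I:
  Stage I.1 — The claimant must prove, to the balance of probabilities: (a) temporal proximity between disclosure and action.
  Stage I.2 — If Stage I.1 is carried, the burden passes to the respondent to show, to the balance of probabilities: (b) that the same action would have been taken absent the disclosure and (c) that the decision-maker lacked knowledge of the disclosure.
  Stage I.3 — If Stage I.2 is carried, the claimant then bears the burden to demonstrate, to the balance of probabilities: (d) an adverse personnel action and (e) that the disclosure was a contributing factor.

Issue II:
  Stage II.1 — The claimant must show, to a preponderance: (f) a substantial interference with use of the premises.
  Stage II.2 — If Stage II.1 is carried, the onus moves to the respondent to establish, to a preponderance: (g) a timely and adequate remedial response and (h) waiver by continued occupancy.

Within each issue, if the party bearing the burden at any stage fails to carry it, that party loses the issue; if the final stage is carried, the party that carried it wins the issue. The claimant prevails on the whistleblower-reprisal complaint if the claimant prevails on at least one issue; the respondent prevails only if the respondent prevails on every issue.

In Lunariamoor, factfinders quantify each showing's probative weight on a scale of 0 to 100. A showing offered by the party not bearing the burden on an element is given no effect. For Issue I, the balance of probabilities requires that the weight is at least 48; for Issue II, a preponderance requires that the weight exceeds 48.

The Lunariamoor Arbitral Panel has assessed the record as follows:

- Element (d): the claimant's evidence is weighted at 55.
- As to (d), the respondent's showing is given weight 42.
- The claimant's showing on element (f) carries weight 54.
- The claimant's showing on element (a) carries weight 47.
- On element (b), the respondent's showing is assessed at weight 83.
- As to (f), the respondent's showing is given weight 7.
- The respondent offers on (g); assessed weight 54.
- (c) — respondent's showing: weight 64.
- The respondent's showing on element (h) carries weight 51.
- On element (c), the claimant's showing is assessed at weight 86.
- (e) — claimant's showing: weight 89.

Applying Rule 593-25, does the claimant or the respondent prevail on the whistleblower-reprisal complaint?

— Issue I —
At Stage I.1 the claimant must meet the balance of probabilities (weight is at least 48): on (a) the weight is 47, which does not reach 48, so (a) does not meet the standard.
  Not every element is met, so the claimant fails to carry Stage I.1.
The respondent prevails on this issue.
— Issue II —
Stage II.1 (claimant, a preponderance, weight exceeds 48): (f) 54 (respondent's 7 disregarded) > 48 — meets.
  Stage II.1 is satisfied; the onus moves to the respondent.
Stage II.2 (respondent, a preponderance, weight exceeds 48): (g) 54 > 48 — meets; (h) 51 > 48 — meets.
  Stage II.2 carried; the final stage is satisfied.
With every stage satisfied, the respondent prevails on this issue.
Per-issue: Issue I → respondent; Issue II → respondent. The claimant must prevail on at least one issue; overall, the respondent prevails.

respondent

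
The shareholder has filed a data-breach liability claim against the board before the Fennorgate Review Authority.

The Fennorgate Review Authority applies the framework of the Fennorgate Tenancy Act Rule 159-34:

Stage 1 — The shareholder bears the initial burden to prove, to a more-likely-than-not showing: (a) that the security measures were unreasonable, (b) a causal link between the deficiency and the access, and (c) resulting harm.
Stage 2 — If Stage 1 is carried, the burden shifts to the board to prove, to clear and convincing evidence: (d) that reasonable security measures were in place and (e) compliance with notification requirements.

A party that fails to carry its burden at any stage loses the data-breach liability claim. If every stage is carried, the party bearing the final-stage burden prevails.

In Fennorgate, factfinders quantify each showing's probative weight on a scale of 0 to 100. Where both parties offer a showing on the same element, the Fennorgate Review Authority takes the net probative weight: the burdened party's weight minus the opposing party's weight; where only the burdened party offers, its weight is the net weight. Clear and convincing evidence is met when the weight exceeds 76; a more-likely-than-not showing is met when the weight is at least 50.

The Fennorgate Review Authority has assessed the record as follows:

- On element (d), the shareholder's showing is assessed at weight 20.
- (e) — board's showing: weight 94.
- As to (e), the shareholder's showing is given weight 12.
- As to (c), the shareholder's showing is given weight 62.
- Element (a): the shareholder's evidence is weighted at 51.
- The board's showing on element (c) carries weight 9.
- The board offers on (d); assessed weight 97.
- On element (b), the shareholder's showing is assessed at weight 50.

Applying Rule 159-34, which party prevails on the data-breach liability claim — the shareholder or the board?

board

Stage 1 (shareholder, a more-likely-than-not showing, weight is at least 50): (a) 51 ≥ 50 — meets; (b) 50 ≥ 50 — meets; (c) net 62−9=53 ≥ 50 — meets.
  All elements met. The burden passes to the board.
Stage 2 (board, clear and convincing evidence, weight exceeds 76): (d) net 97−20=77 > 76 — meets; (e) net 94−12=82 > 76 — meets.
  The board carries the last stage.
With every stage satisfied, the board prevails.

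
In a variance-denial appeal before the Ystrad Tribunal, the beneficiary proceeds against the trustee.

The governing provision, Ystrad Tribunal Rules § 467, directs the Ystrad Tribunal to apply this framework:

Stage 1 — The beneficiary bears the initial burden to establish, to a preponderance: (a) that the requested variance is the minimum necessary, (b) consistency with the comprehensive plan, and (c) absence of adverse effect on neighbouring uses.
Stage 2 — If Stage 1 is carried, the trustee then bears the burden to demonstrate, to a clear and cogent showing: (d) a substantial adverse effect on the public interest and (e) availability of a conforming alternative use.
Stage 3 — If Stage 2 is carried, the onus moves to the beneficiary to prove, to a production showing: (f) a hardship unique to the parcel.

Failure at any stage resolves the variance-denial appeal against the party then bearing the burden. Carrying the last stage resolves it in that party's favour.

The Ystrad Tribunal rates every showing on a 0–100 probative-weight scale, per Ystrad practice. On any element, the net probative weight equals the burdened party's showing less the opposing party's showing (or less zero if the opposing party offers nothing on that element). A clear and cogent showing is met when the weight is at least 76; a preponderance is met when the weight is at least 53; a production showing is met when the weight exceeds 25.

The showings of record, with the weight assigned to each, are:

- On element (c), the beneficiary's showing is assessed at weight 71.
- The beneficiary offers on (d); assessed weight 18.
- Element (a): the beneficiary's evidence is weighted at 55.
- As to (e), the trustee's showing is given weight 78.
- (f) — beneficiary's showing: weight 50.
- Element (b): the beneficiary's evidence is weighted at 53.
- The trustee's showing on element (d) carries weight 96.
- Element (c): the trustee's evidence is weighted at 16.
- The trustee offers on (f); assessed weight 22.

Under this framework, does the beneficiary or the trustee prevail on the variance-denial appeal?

Stage 1 — burden on beneficiary; standard: a preponderance (weight is at least 53).
    (a): 55 ≥ 53 [met]
    (b): 53 ≥ 53 [met]
    (c): 71 − 16 = 55 ≥ 53 [met]
  Stage 1 carried; the burden shifts to the trustee.
Stage 2 — burden on trustee; standard: a clear and cogent showing (weight is at least 76).
    (d): 96 − 18 = 78 ≥ 76 [met]
    (e): 78 ≥ 76 [met]
  All elements met. The burden passes to the beneficiary.
Stage 3 — burden on beneficiary; standard: a production showing (weight exceeds 25).
    (f): 50 − 22 = 28 > 25 [met]
  Stage 3 carried; the final stage is satisfied.
Every stage carried; the beneficiary prevails.

beneficiary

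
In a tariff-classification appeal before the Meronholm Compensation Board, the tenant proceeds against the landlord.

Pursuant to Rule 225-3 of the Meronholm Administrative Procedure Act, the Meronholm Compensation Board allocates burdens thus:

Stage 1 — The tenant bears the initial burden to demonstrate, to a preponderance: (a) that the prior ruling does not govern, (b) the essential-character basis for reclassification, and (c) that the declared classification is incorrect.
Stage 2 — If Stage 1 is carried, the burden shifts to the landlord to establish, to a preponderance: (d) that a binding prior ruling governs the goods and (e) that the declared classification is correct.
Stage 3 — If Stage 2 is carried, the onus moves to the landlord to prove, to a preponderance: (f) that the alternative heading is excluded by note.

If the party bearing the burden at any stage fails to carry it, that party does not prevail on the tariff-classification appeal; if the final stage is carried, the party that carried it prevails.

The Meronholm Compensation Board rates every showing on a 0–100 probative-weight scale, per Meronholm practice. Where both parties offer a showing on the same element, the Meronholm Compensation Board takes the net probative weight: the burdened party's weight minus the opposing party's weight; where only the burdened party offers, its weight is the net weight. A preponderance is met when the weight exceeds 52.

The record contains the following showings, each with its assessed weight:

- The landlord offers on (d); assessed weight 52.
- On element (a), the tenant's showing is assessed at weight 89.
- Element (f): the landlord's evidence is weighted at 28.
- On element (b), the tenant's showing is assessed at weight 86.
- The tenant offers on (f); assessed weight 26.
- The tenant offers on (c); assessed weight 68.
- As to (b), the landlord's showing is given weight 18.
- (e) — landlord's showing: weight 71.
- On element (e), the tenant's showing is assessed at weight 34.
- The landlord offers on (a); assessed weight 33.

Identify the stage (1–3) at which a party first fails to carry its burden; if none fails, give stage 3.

Stage 1 — burden on tenant; standard: a preponderance (weight exceeds 52).
    (a): 89 − 33 = 56 > 52 [met]
    (b): 86 − 18 = 68 > 52 [met]
    (c): 68 > 52 [met]
  All elements met. The burden passes to the landlord.
Stage 2 — burden on landlord; standard: a preponderance (weight exceeds 52).
    (d): 52 ≤ 52 [not met]
    (e): 71 − 34 = 37 ≤ 52 [not met]
  The landlord does not carry Stage 2.
The tenant prevails.

stage 2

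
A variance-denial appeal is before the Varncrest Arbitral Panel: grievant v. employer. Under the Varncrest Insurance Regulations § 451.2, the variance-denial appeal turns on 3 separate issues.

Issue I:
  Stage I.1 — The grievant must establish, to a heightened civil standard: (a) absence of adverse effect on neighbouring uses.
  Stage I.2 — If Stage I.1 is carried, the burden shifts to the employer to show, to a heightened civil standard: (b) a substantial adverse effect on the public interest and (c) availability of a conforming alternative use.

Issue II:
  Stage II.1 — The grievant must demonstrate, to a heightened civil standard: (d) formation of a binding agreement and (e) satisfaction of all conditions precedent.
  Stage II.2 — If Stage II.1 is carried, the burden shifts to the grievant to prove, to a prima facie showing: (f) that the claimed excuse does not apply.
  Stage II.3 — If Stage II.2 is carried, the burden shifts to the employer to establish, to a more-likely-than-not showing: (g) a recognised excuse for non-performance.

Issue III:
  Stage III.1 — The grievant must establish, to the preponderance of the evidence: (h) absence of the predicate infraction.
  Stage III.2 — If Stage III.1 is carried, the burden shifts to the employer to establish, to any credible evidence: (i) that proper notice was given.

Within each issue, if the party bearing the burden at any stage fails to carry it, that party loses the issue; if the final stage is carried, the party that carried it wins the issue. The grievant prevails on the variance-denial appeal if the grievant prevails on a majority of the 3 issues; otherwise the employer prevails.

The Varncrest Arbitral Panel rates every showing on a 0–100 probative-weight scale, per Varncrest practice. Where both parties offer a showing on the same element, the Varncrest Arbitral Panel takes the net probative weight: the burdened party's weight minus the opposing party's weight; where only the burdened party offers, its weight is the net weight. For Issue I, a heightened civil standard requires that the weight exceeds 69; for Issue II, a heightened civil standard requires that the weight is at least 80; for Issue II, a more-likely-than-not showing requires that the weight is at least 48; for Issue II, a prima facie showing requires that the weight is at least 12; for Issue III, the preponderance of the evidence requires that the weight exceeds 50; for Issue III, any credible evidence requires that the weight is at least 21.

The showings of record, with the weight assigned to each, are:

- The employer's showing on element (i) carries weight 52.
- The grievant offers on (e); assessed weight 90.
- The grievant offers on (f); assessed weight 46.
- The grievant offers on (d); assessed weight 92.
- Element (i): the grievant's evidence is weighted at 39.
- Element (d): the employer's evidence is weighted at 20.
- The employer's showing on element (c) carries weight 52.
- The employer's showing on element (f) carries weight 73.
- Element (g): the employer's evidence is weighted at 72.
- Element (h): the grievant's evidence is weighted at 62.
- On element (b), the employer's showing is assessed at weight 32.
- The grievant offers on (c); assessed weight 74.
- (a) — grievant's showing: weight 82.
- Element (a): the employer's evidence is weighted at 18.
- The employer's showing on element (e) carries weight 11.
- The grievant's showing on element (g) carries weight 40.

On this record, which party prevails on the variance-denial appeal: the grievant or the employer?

— Issue I —
At Stage I.1 the grievant must meet a heightened civil standard (weight exceeds 69): on (a) the weight is 82 less the opposing 18 gives net 64, which does not exceed 69, so (a) does not meet the standard.
  Not every element is met, so the grievant fails to carry Stage I.1.
The analysis ends at Stage I.1; the employer prevails on this issue.
— Issue II —
Stage II.1 (grievant, a heightened civil standard, weight is at least 80): (d) net 92−20=72 < 80 — fails; (e) net 90−11=79 < 80 — fails.
  Not every element is met, so the grievant fails to carry Stage II.1.
The analysis ends at Stage II.1; the employer prevails on this issue.
— Issue III —
At Stage III.1 the grievant must meet the preponderance of the evidence (weight exceeds 50): on (h) the weight is 62, > 50, so (h) meets the standard.
  The grievant carries Stage III.1; the employer now bears the burden.
At Stage III.2 the employer must meet any credible evidence (weight is at least 21): on (i) the weight is 52 less the opposing 39 gives net 13, which does not reach 21, so (i) does not meet the standard.
  Stage III.2 not carried; the employer fails its burden.
The grievant prevails on this issue.
Per-issue: Issue I → employer; Issue II → employer; Issue III → grievant. The grievant must prevail on a majority of issues; overall, the employer prevails.

employer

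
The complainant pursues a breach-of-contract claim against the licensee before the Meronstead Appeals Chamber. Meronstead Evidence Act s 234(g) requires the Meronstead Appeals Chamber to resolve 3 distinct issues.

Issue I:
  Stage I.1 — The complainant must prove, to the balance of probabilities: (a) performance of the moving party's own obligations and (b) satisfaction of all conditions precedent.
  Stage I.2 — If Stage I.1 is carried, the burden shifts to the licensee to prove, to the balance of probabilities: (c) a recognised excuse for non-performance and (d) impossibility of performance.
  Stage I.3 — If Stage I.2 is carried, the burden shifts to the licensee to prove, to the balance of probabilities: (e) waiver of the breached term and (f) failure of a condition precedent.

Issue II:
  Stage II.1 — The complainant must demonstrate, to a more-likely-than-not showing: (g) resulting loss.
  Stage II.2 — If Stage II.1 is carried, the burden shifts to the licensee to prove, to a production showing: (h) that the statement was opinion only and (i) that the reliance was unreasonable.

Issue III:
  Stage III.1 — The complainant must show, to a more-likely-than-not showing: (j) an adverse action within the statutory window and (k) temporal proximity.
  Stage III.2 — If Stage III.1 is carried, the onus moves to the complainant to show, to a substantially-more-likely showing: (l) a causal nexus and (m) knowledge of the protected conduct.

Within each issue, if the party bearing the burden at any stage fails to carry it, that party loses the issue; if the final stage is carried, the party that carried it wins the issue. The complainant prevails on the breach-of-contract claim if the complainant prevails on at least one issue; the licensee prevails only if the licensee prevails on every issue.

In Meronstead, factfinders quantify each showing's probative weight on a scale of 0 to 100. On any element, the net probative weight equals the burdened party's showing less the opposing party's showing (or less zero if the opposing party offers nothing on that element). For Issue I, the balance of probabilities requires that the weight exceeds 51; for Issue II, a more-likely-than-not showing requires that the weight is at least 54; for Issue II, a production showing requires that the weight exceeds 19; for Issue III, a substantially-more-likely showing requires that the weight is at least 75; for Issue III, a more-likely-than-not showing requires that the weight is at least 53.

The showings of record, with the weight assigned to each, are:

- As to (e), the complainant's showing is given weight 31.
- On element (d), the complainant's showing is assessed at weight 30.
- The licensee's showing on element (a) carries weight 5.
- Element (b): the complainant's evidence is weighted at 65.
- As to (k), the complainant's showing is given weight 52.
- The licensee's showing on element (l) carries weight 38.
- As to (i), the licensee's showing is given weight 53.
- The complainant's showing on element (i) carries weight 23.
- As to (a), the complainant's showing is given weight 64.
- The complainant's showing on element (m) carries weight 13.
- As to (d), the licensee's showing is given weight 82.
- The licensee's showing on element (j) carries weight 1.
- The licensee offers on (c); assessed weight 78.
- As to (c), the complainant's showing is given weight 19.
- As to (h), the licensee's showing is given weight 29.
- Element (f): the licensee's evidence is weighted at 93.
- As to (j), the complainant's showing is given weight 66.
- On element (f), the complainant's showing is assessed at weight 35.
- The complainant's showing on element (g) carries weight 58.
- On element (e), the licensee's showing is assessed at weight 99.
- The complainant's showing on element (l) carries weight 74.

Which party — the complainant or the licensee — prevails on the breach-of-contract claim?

— Issue I —
Stage I.1 (complainant, the balance of probabilities, weight exceeds 51): (a) net 64−5=59 > 51 — meets; (b) 65 > 51 — meets.
  Stage I.1 is satisfied; the onus moves to the licensee.
Stage I.2 (licensee, the balance of probabilities, weight exceeds 51): (c) net 78−19=59 > 51 — meets; (d) net 82−30=52 > 51 — meets.
  All elements met. The licensee retains the burden for Stage I.3.
Stage I.3 (licensee, the balance of probabilities, weight exceeds 51): (e) net 99−31=68 > 51 — meets; (f) net 93−35=58 > 51 — meets.
  Stage I.3 carried; the final stage is satisfied.
All stages carried — the licensee prevails on this issue.
— Issue II —
Stage II.1 (complainant, a more-likely-than-not showing, weight is at least 54): (g) 58 ≥ 54 — meets.
  The complainant carries Stage II.1; the licensee now bears the burden.
Stage II.2 (licensee, a production showing, weight exceeds 19): (h) 29 > 19 — meets; (i) net 53−23=30 > 19 — meets.
  Stage II.2 carried; the final stage is satisfied.
All stages carried — the licensee prevails on this issue.
— Issue III —
Stage III.1 (complainant, a more-likely-than-not showing, weight is at least 53): (j) net 66−1=65 ≥ 53 — meets; (k) 52 < 53 — fails.
  Stage III.1 not carried; the complainant fails its burden.
So the licensee prevails on this issue.
Per-issue: Issue I → licensee; Issue II → licensee; Issue III → licensee. The complainant must prevail on at least one issue; overall, the licensee prevails.

licensee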